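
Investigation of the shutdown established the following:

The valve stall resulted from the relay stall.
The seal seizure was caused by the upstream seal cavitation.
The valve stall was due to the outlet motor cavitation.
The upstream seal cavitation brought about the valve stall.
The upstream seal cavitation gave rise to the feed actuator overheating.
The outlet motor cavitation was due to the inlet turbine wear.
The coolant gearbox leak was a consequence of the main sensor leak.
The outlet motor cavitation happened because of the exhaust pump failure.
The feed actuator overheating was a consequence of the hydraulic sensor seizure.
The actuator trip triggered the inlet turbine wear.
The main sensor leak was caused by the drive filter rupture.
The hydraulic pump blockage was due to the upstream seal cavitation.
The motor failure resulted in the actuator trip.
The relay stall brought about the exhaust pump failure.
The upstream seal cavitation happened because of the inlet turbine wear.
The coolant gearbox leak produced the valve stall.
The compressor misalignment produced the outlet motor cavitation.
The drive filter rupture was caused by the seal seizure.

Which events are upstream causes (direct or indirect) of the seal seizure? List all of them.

Immediate cause of the seal seizure: the upstream seal cavitation.
Further upstream: the motor failure, the actuator trip, the inlet turbine wear.

the actuator trip, the inlet turbine wear, the motor failure, the upstream seal cavitation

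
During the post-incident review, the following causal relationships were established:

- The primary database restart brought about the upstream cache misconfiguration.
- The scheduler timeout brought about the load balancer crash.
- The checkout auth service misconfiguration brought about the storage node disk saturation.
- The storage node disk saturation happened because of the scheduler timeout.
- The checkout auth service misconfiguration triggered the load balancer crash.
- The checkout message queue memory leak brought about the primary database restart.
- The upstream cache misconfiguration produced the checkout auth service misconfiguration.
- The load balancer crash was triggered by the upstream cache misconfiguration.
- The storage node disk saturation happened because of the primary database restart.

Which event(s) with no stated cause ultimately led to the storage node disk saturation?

the checkout message queue memory leak, the scheduler timeout

Tracing upstream from the storage node disk saturation: the storage node disk saturation ← the primary database restart ← the checkout message queue memory leak.
A separate upstream branch: the storage node disk saturation ← the scheduler timeout.
Each of those chain origins has no stated cause.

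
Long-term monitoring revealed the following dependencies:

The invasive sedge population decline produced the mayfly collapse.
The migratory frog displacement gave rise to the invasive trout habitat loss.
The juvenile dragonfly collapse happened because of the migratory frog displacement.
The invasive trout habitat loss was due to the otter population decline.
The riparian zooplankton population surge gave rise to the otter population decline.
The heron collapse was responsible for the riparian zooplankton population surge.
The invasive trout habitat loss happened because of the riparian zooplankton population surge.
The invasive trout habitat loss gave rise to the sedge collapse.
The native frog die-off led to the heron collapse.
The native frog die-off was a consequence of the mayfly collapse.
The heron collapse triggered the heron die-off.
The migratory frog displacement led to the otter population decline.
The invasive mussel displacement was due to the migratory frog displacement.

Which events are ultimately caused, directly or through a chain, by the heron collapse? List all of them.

the heron die-off, the invasive trout habitat loss, the otter population decline, the riparian zooplankton population surge, the sedge collapse

Direct effects: the riparian zooplankton population surge, the heron die-off.
2 steps out: the otter population decline, the invasive trout habitat loss.
3 steps out: the sedge collapse.
Not reachable from it: the migratory frog displacement, the invasive mussel displacement, the invasive sedge population decline, the mayfly collapse, the native frog die-off, the juvenile dragonfly collapse.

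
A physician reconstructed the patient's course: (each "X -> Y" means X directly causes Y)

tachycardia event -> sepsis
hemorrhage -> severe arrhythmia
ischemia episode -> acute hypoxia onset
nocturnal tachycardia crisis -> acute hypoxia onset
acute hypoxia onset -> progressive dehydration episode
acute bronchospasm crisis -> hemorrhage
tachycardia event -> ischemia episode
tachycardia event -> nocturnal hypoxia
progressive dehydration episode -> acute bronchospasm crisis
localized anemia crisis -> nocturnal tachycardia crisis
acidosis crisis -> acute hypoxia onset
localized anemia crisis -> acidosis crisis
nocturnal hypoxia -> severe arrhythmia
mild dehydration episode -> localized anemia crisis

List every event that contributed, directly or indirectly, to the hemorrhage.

Immediate cause of the hemorrhage: the acute bronchospasm crisis.
Further upstream: the mild dehydration episode, the tachycardia event, the ischemia episode, the localized anemia crisis, the acidosis crisis, the nocturnal tachycardia crisis, the acute hypoxia onset, the progressive dehydration episode.

the acidosis crisis, the acute bronchospasm crisis, the acute hypoxia onset, the ischemia episode, the localized anemia crisis, the mild dehydration episode, the nocturnal tachycardia crisis, the progressive dehydration episode, the tachycardia event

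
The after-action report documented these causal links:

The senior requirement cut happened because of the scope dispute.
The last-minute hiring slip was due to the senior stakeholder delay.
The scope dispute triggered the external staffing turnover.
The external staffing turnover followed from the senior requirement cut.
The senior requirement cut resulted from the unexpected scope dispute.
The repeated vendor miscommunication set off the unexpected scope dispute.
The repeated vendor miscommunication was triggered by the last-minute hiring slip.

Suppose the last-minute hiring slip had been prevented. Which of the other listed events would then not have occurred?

the repeated vendor miscommunication, the unexpected scope dispute

Downstream of the last-minute hiring slip: the repeated vendor miscommunication, the unexpected scope dispute, the senior requirement cut, the external staffing turnover.
Of those, still caused via another path: the senior requirement cut, the external staffing turnover.
The remainder have no surviving cause.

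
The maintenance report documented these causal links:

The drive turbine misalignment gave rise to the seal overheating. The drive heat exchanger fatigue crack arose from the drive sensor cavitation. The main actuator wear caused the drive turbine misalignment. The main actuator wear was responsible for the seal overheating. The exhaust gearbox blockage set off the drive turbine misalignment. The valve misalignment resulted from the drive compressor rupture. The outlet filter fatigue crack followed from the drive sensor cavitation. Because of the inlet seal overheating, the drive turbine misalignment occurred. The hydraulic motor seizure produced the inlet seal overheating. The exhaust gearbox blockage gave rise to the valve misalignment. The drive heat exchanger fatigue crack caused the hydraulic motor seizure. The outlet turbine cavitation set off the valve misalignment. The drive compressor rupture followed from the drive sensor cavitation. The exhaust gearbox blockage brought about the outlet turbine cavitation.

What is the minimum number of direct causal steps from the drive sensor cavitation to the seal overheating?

Shortest chain: the drive sensor cavitation → the drive heat exchanger fatigue crack → the hydraulic motor seizure → the inlet seal overheating → the drive turbine misalignment → the seal overheating.

5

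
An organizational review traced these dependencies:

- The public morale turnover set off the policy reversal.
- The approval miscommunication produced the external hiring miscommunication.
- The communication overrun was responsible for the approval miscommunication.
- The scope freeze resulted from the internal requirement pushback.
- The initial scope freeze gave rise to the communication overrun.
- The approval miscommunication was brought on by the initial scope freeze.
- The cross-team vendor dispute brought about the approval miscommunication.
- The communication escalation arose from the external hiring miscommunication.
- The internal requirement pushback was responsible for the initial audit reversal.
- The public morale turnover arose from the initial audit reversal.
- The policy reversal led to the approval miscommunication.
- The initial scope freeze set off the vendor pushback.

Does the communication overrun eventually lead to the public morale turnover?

The communication overrun leads to the approval miscommunication, the external hiring miscommunication, the communication escalation; the public morale turnover is not among them.

No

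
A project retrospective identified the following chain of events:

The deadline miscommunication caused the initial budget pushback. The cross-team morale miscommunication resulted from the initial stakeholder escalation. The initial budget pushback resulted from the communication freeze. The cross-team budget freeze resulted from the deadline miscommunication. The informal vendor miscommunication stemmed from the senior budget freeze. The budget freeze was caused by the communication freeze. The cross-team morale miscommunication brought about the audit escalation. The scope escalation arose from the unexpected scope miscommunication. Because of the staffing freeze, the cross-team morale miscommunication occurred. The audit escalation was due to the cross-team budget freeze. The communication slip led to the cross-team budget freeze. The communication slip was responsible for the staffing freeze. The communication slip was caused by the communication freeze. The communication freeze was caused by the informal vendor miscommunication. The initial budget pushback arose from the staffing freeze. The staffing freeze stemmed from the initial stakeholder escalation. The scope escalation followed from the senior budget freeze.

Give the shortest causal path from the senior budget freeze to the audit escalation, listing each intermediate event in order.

the senior budget freeze → the informal vendor miscommunication → the communication freeze → the communication slip → the cross-team budget freeze → the audit escalation

the senior budget freeze → the informal vendor miscommunication
the informal vendor miscommunication → the communication freeze
the communication freeze → the communication slip
the communication slip → the cross-team budget freeze
the cross-team budget freeze → the audit escalation
Length: 5 steps.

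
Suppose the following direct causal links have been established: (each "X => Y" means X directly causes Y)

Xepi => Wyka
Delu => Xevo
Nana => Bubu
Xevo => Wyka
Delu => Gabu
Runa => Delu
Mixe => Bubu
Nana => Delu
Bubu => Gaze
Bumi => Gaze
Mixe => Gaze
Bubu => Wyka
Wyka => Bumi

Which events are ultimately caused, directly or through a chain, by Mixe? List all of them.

Bubu, Bumi, Gaze, Wyka

Direct effects: Bubu, Gaze.
2 steps out: Wyka.
3 steps out: Bumi.
Not reachable from it: Nana, Runa, Xepi, Delu, Xevo, Gabu.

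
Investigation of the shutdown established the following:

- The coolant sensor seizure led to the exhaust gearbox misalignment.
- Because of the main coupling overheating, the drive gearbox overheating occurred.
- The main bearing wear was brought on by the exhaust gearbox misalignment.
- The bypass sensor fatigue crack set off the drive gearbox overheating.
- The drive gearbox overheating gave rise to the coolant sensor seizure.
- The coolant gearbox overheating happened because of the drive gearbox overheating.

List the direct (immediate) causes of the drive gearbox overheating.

the bypass sensor fatigue crack, the main coupling overheating → the drive gearbox overheating with nothing further upstream stated.

the bypass sensor fatigue crack, the main coupling overheating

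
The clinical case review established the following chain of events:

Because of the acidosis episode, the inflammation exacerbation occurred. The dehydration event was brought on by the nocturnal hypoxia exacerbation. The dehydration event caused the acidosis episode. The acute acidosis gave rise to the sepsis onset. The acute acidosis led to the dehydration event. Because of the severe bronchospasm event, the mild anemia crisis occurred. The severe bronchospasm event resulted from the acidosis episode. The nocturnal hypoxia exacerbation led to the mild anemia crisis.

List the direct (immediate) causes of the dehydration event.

the acute acidosis, the nocturnal hypoxia exacerbation → the dehydration event with nothing further upstream stated.

the acute acidosis, the nocturnal hypoxia exacerbation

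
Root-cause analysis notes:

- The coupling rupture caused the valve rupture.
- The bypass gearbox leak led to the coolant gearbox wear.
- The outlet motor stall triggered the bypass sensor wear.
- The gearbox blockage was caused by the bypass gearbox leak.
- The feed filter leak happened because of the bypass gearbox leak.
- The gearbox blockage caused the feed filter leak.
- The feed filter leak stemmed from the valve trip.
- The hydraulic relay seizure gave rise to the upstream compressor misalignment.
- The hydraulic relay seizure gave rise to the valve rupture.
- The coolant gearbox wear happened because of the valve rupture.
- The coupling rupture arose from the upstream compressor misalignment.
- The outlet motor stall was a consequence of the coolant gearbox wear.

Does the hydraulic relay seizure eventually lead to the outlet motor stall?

There is a causal chain: the hydraulic relay seizure → the valve rupture → the coolant gearbox wear → the outlet motor stall.

Yes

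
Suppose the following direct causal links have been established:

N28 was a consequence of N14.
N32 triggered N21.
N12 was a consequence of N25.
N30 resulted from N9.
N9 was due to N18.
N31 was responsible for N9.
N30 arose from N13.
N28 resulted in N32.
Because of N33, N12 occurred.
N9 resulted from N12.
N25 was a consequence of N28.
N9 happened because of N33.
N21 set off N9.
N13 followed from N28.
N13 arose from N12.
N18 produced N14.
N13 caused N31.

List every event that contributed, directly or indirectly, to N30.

N12, N13, N14, N18, N21, N25, N28, N31, N32, N33, N9

Immediate causes of N30: N13, N9.
Further upstream: N33, N18, N14, N28, N32, N25, N21, N12, N31.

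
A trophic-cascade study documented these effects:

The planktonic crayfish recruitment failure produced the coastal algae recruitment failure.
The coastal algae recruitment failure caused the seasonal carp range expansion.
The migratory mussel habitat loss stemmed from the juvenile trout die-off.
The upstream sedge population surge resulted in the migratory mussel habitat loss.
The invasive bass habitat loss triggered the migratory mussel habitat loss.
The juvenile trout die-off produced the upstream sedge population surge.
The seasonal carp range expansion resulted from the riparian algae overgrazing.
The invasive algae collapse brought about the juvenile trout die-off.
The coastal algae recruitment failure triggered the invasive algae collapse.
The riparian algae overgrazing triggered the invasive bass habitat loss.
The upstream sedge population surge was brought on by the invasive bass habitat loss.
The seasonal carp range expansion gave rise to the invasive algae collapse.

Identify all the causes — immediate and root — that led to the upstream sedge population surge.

the coastal algae recruitment failure, the invasive algae collapse, the invasive bass habitat loss, the juvenile trout die-off, the planktonic crayfish recruitment failure, the riparian algae overgrazing, the seasonal carp range expansion

Immediate causes of the upstream sedge population surge: the invasive bass habitat loss, the juvenile trout die-off.
Further upstream: the planktonic crayfish recruitment failure, the riparian algae overgrazing, the coastal algae recruitment failure, the seasonal carp range expansion, the invasive algae collapse.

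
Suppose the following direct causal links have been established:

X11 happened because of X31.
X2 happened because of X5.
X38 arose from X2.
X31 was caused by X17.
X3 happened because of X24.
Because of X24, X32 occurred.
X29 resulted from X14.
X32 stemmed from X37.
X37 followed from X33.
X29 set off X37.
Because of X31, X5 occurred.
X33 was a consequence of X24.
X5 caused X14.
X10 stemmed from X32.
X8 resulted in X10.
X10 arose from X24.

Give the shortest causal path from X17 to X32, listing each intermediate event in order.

X17 → X31
X31 → X5
X5 → X14
X14 → X29
X29 → X37
X37 → X32
Length: 6 steps.

X17 → X31 → X5 → X14 → X29 → X37 → X32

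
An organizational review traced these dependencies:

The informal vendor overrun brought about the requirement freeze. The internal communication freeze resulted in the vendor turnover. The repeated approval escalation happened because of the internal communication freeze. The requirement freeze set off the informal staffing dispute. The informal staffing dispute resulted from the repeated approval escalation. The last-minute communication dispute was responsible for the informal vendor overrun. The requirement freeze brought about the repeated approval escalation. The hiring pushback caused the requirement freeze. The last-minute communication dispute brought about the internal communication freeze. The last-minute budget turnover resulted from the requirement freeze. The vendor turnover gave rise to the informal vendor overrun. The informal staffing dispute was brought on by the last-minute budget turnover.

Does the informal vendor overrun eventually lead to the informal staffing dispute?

There is a causal chain: the informal vendor overrun → the requirement freeze → the informal staffing dispute.

Yes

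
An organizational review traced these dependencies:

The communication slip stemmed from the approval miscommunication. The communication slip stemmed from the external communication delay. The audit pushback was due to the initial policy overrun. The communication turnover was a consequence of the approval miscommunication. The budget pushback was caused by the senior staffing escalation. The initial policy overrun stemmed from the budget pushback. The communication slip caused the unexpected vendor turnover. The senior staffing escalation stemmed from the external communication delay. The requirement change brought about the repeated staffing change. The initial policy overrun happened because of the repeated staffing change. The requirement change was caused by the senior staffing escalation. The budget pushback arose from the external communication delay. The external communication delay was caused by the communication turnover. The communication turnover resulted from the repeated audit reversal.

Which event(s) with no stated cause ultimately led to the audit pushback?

Tracing upstream from the audit pushback: the audit pushback ← the initial policy overrun ← the budget pushback ← the external communication delay ← the communication turnover ← the approval miscommunication.
A separate upstream branch: the audit pushback ← the initial policy overrun ← the budget pushback ← the external communication delay ← the communication turnover ← the repeated audit reversal.
Each of those chain origins has no stated cause.

the approval miscommunication, the repeated audit reversal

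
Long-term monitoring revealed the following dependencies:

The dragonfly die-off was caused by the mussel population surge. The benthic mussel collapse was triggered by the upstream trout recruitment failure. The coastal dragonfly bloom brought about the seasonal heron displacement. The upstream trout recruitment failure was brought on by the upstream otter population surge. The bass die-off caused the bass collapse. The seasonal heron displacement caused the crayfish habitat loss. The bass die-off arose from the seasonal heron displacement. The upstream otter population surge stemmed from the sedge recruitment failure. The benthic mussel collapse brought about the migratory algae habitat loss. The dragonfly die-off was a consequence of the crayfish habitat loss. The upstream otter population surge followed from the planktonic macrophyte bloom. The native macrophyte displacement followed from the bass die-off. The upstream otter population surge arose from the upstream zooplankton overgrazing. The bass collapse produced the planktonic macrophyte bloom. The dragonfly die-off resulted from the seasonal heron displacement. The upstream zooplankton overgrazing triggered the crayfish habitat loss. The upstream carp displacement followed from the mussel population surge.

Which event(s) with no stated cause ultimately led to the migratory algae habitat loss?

Tracing upstream from the migratory algae habitat loss: the migratory algae habitat loss ← the benthic mussel collapse ← the upstream trout recruitment failure ← the upstream otter population surge ← the upstream zooplankton overgrazing.
A separate upstream branch: the migratory algae habitat loss ← the benthic mussel collapse ← the upstream trout recruitment failure ← the upstream otter population surge ← the planktonic macrophyte bloom ← the bass collapse ← the bass die-off ← the seasonal heron displacement ← the coastal dragonfly bloom.
A separate upstream branch: the migratory algae habitat loss ← the benthic mussel collapse ← the upstream trout recruitment failure ← the upstream otter population surge ← the sedge recruitment failure.
Each of those chain origins has no stated cause.

the coastal dragonfly bloom, the sedge recruitment failure, the upstream zooplankton overgrazing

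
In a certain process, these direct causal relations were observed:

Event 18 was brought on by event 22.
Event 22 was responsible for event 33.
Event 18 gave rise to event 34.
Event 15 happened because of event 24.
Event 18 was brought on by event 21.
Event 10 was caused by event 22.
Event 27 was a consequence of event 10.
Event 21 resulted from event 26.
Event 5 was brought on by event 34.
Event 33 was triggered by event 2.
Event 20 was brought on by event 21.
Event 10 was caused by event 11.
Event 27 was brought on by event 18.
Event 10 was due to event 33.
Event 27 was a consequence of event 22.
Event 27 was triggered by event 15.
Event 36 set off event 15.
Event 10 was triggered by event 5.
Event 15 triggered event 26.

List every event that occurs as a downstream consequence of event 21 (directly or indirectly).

Direct effects: event 20, event 18.
2 steps out: event 34, event 27.
3 steps out: event 5.
4 steps out: event 10.
Not reachable from it: event 2, event 36, event 24, event 15, event 26, event 22, event 11, event 33.

event 10, event 18, event 20, event 27, event 34, event 5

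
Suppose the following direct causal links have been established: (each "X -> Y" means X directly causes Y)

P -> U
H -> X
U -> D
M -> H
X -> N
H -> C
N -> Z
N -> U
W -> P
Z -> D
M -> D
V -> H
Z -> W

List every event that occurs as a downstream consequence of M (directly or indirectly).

Direct effects: H, D.
2 steps out: X, C.
3 steps out: N.
4 steps out: Z, U.
5 steps out: W.
6 steps out: P.
Not reachable from it: V.

C, D, H, N, P, U, W, X, Z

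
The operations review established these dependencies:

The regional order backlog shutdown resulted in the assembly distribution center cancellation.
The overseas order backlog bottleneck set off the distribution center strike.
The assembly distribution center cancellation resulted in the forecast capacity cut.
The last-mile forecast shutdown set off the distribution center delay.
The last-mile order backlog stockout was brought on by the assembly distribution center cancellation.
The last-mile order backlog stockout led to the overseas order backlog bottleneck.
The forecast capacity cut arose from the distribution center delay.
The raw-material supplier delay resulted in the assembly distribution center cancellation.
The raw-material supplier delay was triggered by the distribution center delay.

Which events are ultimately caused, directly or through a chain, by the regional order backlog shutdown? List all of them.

Direct effects: the assembly distribution center cancellation.
2 steps out: the last-mile order backlog stockout, the forecast capacity cut.
3 steps out: the overseas order backlog bottleneck.
4 steps out: the distribution center strike.
Not reachable from it: the last-mile forecast shutdown, the distribution center delay, the raw-material supplier delay.

the assembly distribution center cancellation, the distribution center strike, the forecast capacity cut, the last-mile order backlog stockout, the overseas order backlog bottleneck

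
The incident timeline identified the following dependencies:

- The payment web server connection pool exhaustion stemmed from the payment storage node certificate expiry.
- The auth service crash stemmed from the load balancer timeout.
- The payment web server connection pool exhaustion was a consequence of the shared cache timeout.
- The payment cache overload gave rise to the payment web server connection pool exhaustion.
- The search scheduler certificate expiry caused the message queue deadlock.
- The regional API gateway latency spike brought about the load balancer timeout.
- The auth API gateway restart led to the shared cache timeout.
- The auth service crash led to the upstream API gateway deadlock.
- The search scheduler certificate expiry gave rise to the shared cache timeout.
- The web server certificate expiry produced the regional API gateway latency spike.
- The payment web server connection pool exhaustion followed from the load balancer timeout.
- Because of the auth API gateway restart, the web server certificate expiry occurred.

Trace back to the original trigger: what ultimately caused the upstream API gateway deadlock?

Tracing upstream from the upstream API gateway deadlock: the upstream API gateway deadlock ← the auth service crash ← the load balancer timeout ← the regional API gateway latency spike ← the web server certificate expiry ← the auth API gateway restart.
The auth API gateway restart has no stated cause, so it is the root.

the auth API gateway restart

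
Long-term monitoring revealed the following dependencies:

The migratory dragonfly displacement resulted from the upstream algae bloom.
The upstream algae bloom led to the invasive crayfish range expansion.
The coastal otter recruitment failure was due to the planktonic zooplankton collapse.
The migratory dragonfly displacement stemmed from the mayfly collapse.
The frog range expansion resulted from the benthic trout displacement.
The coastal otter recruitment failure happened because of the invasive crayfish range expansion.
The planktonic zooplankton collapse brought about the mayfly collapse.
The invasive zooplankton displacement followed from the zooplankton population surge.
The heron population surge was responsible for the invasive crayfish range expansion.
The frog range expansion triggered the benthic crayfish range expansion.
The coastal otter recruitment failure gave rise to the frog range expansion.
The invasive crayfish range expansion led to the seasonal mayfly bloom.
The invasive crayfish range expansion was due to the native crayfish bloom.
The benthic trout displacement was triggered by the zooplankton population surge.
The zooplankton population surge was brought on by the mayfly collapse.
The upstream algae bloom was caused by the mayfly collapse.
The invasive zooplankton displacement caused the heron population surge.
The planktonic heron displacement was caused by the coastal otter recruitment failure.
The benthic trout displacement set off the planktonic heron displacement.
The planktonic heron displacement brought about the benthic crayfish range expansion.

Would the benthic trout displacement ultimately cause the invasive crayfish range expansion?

The benthic trout displacement leads to the frog range expansion, the planktonic heron displacement, the benthic crayfish range expansion; the invasive crayfish range expansion is not among them.

No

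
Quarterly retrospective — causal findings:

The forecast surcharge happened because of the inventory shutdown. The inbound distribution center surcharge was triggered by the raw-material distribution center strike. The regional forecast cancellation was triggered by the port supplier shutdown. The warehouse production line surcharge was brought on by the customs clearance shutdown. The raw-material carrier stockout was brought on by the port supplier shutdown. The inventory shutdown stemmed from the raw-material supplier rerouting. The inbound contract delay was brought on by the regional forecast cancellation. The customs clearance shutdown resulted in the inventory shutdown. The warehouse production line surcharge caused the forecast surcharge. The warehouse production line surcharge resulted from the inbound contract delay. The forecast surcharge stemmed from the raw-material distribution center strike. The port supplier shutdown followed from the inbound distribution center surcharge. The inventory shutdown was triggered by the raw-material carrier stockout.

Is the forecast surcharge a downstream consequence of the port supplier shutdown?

Yes

There is a causal chain: the port supplier shutdown → the raw-material carrier stockout → the inventory shutdown → the forecast surcharge.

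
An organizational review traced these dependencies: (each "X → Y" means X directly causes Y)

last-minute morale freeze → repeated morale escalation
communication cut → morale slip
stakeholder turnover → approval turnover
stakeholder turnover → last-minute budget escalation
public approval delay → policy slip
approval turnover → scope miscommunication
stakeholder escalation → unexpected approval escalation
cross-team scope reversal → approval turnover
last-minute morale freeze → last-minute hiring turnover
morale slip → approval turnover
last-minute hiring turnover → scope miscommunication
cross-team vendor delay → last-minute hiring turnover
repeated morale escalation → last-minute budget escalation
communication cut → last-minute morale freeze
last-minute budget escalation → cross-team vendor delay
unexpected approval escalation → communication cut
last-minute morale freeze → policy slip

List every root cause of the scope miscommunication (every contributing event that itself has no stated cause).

Tracing upstream from the scope miscommunication: the scope miscommunication ← the approval turnover ← the morale slip ← the communication cut ← the unexpected approval escalation ← the stakeholder escalation.
A separate upstream branch: the scope miscommunication ← the approval turnover ← the stakeholder turnover.
A separate upstream branch: the scope miscommunication ← the approval turnover ← the cross-team scope reversal.
Each of those chain origins has no stated cause.

the cross-team scope reversal, the stakeholder escalation, the stakeholder turnover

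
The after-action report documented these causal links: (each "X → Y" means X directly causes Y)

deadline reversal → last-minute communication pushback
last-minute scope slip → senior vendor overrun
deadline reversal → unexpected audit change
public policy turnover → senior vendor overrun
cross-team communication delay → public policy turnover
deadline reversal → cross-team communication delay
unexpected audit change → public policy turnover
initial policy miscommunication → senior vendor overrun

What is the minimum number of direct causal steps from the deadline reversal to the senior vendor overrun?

3

Shortest chain: the deadline reversal → the cross-team communication delay → the public policy turnover → the senior vendor overrun.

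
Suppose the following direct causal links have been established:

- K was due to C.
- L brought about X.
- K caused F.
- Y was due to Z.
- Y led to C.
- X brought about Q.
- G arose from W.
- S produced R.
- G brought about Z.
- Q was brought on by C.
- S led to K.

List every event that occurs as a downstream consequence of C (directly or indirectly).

Direct effects: K, Q.
2 steps out: F.
Not reachable from it: W, G, L, Z, S, Y, R, X.

F, K, Q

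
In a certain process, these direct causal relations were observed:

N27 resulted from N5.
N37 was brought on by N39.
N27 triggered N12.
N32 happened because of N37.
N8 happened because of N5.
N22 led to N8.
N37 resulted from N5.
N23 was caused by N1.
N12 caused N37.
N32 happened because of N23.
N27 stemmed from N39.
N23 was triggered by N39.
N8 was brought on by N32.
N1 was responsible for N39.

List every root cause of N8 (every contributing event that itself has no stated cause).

Tracing upstream from N8: N8 ← N22.
A separate upstream branch: N8 ← N5.
A separate upstream branch: N8 ← N32 ← N23 ← N1.
Each of those chain origins has no stated cause.

N1, N22, N5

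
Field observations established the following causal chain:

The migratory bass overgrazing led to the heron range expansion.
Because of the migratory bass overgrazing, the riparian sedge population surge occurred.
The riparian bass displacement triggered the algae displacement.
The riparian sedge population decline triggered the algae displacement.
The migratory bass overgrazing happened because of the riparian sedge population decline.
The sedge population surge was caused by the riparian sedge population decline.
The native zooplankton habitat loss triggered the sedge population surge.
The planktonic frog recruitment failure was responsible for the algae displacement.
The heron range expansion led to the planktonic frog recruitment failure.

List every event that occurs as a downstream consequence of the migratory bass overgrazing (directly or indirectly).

the algae displacement, the heron range expansion, the planktonic frog recruitment failure, the riparian sedge population surge

Direct effects: the riparian sedge population surge, the heron range expansion.
2 steps out: the planktonic frog recruitment failure.
3 steps out: the algae displacement.
Not reachable from it: the riparian sedge population decline, the native zooplankton habitat loss, the riparian bass displacement, the sedge population surge.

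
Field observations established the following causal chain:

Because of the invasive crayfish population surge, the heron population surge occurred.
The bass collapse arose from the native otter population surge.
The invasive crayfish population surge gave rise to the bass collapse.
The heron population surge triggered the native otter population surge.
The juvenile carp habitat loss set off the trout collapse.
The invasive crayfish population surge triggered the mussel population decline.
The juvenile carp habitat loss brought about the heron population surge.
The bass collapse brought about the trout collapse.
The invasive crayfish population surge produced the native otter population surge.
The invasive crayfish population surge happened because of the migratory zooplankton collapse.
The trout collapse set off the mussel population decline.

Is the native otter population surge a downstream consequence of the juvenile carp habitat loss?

Yes

There is a causal chain: the juvenile carp habitat loss → the heron population surge → the native otter population surge.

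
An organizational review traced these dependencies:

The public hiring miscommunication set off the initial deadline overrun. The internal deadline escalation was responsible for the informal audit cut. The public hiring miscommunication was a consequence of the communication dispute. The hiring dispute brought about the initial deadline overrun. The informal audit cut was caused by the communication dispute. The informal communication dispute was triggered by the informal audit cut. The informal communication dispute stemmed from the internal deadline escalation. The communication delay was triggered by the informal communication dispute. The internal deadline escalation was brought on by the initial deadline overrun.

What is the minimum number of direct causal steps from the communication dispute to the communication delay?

Shortest chain: the communication dispute → the informal audit cut → the informal communication dispute → the communication delay.

3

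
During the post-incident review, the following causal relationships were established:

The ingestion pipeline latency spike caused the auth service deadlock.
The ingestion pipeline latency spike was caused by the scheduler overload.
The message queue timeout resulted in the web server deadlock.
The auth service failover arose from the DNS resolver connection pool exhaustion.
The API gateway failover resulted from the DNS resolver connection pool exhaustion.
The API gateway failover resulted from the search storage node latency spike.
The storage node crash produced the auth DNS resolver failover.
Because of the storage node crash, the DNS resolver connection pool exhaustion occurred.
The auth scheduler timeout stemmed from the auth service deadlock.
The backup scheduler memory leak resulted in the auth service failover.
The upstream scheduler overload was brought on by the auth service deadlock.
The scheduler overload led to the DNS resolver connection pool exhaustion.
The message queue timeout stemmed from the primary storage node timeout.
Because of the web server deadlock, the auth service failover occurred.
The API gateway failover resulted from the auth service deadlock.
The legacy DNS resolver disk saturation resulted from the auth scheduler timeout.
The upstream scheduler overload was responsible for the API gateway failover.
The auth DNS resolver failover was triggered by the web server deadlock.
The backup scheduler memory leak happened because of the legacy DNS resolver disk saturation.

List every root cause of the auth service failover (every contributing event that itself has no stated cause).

the primary storage node timeout, the scheduler overload, the storage node crash

Tracing upstream from the auth service failover: the auth service failover ← the DNS resolver connection pool exhaustion ← the scheduler overload.
A separate upstream branch: the auth service failover ← the DNS resolver connection pool exhaustion ← the storage node crash.
A separate upstream branch: the auth service failover ← the web server deadlock ← the message queue timeout ← the primary storage node timeout.
Each of those chain origins has no stated cause.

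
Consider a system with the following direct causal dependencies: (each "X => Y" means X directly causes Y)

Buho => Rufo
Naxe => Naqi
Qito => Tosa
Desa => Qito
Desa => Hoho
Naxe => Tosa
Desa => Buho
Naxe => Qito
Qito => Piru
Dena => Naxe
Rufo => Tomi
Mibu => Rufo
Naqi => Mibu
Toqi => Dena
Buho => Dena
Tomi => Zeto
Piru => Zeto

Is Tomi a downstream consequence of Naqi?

There is a causal chain: Naqi → Mibu → Rufo → Tomi.

Yes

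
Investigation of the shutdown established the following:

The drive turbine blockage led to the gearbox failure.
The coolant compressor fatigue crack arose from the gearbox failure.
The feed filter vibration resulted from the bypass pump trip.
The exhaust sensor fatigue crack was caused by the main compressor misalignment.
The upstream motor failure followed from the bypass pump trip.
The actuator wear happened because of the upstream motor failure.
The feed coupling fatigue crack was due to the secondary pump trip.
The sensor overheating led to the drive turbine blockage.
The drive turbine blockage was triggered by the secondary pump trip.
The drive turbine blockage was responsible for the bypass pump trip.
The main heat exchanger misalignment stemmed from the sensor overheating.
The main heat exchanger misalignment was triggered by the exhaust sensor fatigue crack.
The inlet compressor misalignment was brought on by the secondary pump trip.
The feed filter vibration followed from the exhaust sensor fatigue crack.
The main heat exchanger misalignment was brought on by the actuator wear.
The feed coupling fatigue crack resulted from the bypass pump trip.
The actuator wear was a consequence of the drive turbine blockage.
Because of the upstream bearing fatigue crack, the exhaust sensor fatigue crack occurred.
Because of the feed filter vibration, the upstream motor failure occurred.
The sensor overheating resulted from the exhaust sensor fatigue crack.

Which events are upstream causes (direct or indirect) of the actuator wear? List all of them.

Immediate causes of the actuator wear: the drive turbine blockage, the upstream motor failure.
Further upstream: the upstream bearing fatigue crack, the main compressor misalignment, the exhaust sensor fatigue crack, the secondary pump trip, the sensor overheating, the bypass pump trip, the feed filter vibration.

the bypass pump trip, the drive turbine blockage, the exhaust sensor fatigue crack, the feed filter vibration, the main compressor misalignment, the secondary pump trip, the sensor overheating, the upstream bearing fatigue crack, the upstream motor failure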